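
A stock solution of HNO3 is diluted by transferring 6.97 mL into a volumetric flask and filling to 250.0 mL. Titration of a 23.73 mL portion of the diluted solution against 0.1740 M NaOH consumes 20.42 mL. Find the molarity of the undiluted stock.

n(NaOH) = 0.1740 x 0.02042 = 0.003553 mol.
n(HNO3) in the aliquot = 0.003553 mol.
[diluted HNO3] = 0.003553 / 0.02373 = 0.1497 M.
Dilution factor = 250.0/6.970 = 35.87, so [stock] = 0.1497 x 35.87 = 5.37 M.

5.37 M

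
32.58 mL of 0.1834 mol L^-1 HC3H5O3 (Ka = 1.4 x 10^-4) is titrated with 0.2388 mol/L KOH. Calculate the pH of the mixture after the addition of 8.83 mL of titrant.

Initial n(HC3H5O3) = 0.1834 x 0.03258 = 0.005975 mol.
n(KOH) added = 0.2388 x 0.008830 = 0.002109 mol, converting that many moles of HC3H5O3 to C3H5O3-.
Remaining n(HC3H5O3) = 0.003867 mol; n(C3H5O3-) = 0.002109 mol.
By Henderson-Hasselbalch, pH = pKa + log([A^-]/[HA]) = 3.85 + log(0.002109/0.003867) = 3.85 + (-0.26) = 3.59.

3.59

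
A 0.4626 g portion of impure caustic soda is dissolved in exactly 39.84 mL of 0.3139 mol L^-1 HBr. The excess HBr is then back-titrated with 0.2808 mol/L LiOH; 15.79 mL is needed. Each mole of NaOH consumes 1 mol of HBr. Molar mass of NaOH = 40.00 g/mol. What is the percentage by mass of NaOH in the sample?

Total n(HBr) added = 0.3139 x 0.03984 = 0.01251 mol.
n(LiOH) used = 0.2808 x 0.01579 = 0.004434 mol, which equals the excess n(HBr).
So n(HBr) consumed by the sample = 0.01251 - 0.004434 = 0.008072 mol.
n(NaOH) = 0.008072 / 1 = 0.008072 mol.
mass NaOH = 0.008072 x 40.00 = 0.3229 g, so %NaOH = 0.3229/0.4626 x 100 = 69.8%.

69.8%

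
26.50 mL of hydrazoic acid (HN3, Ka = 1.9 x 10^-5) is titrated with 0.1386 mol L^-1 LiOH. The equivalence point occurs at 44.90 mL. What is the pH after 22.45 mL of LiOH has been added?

22.45 mL is exactly half the equivalence volume (44.90/2), i.e. the half-equivalence point.
There, n(HA) = n(A^-), so pH = pKa = -log(1.9 x 10^-5) = 4.72.

4.72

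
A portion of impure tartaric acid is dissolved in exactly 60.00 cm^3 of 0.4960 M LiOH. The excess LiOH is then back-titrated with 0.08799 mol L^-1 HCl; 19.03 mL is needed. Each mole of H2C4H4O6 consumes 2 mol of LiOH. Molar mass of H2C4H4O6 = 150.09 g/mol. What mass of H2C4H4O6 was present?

2.11 g

Total n(LiOH) added = 0.4960 x 0.06000 = 0.02976 mol.
n(HCl) used = 0.08799 x 0.01903 = 0.001674 mol, which equals the excess n(LiOH).
So n(LiOH) consumed by the sample = 0.02976 - 0.001674 = 0.02809 mol.
n(H2C4H4O6) = 0.02809 / 2 = 0.01404 mol.
mass = 0.01404 mol x 150.09 g/mol = 2.11 g.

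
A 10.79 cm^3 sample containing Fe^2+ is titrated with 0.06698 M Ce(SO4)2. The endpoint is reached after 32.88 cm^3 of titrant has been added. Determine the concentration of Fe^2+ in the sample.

0.204 M

n(Ce(SO4)2) = 0.06698 x 0.03288 = 0.002202 mol.
From the balanced equation, 1 mol Ce(SO4)2 reacts with 1 mol Fe^2+, so n(Fe^2+) = 0.002202 x 1/1 = 0.002202 mol.
[Fe^2+] = 0.002202 / 0.01079 L = 0.204 M.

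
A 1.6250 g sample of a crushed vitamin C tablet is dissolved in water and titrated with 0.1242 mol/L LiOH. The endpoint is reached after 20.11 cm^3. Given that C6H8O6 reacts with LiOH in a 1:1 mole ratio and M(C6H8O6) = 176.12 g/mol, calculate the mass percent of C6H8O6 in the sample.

n(LiOH) = 0.1242 x 0.02011 = 0.002498 mol.
n(C6H8O6) = 0.002498 / 1 = 0.002498 mol.
mass of C6H8O6 = 0.002498 x 176.12 = 0.4399 g.
% purity = 0.4399 / 1.6250 x 100 = 27.1%.

27.1%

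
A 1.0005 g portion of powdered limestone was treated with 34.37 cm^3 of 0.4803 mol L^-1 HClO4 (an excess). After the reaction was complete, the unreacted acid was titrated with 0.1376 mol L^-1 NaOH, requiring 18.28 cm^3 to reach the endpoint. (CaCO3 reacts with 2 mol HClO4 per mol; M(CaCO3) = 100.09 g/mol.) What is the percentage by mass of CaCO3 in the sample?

70.0%

Total n(HClO4) added = 0.4803 x 0.03437 = 0.01651 mol.
n(NaOH) used = 0.1376 x 0.01828 = 0.002515 mol, which equals the excess n(HClO4).
So n(HClO4) consumed by the sample = 0.01651 - 0.002515 = 0.01399 mol.
n(CaCO3) = 0.01399 / 2 = 0.006996 mol.
mass CaCO3 = 0.006996 x 100.09 = 0.7003 g, so %CaCO3 = 0.7003/1.0005 x 100 = 70.0%.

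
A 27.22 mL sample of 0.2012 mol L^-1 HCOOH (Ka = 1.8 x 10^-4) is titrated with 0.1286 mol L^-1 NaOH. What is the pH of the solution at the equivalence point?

8.32

n(HCOOH) = 0.2012 x 0.02722 = 0.005477 mol; V(NaOH) at equivalence = 0.005477/0.1286 = 0.04259 L.
At equivalence all the acid is converted to HCOO-; total volume = 0.02722 + 0.04259 = 0.06981 L, so [HCOO-] = 0.005477/0.06981 = 0.07845 M.
Kb = Kw/Ka = 1.0e-14 / 1.8 x 10^-4 = 5.56e-11.
[OH^-] = sqrt(Kb x [HCOO-]) = sqrt(5.56e-11 x 0.07845) = 2.09e-6 M.
pOH = 5.68, so pH = 14.00 - 5.68 = 8.32.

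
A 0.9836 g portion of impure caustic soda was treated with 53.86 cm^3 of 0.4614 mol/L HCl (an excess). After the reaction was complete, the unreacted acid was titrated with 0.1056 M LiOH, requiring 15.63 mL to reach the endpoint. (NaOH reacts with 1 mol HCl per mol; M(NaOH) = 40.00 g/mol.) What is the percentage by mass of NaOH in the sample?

94.3%

Total n(HCl) added = 0.4614 x 0.05386 = 0.02485 mol.
n(LiOH) used = 0.1056 x 0.01563 = 0.001651 mol, which equals the excess n(HCl).
So n(HCl) consumed by the sample = 0.02485 - 0.001651 = 0.02320 mol.
n(NaOH) = 0.02320 / 1 = 0.02320 mol.
mass NaOH = 0.02320 x 40.00 = 0.9280 g, so %NaOH = 0.9280/0.9836 x 100 = 94.3%.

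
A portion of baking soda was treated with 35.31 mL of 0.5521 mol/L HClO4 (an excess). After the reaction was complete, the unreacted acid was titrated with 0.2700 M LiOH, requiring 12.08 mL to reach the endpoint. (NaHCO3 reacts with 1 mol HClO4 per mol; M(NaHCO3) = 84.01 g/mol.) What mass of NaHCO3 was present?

Total n(HClO4) added = 0.5521 x 0.03531 = 0.01949 mol.
n(LiOH) used = 0.2700 x 0.01208 = 0.003262 mol, which equals the excess n(HClO4).
So n(HClO4) consumed by the sample = 0.01949 - 0.003262 = 0.01623 mol.
n(NaHCO3) = 0.01623 / 1 = 0.01623 mol.
mass = 0.01623 mol x 84.01 g/mol = 1.36 g.

1.36 g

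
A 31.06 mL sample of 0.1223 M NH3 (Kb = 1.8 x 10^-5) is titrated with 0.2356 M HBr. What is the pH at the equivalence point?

n(NH3) = 0.1223 x 0.03106 = 0.003799 mol; V(HBr) at equivalence = 0.003799/0.2356 = 0.01612 L.
At equivalence the base is fully converted to NH4+; total volume = 0.04718 L, so [NH4+] = 0.003799/0.04718 = 0.08051 M.
Ka(NH4+) = Kw/Kb = 1.0e-14 / 1.8 x 10^-5 = 5.56e-10.
[H^+] = sqrt(Ka x [NH4+]) = sqrt(5.56e-10 x 0.08051) = 6.69e-6 M.
pH = -log(6.69e-6) = 5.17.

5.17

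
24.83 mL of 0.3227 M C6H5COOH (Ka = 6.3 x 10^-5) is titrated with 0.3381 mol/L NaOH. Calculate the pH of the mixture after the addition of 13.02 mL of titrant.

Initial n(C6H5COOH) = 0.3227 x 0.02483 = 0.008013 mol.
n(NaOH) added = 0.3381 x 0.01302 = 0.004402 mol, converting that many moles of C6H5COOH to C6H5COO-.
Remaining n(C6H5COOH) = 0.003611 mol; n(C6H5COO-) = 0.004402 mol.
By Henderson-Hasselbalch, pH = pKa + log([A^-]/[HA]) = 4.20 + log(0.004402/0.003611) = 4.20 + (+0.09) = 4.29.

4.29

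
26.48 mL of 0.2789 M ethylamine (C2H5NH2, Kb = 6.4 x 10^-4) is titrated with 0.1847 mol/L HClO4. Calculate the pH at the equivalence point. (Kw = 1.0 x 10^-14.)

n(C2H5NH2) = 0.2789 x 0.02648 = 0.007385 mol; V(HClO4) at equivalence = 0.007385/0.1847 = 0.03999 L.
At equivalence the base is fully converted to C2H5NH3+; total volume = 0.06647 L, so [C2H5NH3+] = 0.007385/0.06647 = 0.1111 M.
Ka(C2H5NH3+) = Kw/Kb = 1.0e-14 / 6.4 x 10^-4 = 1.56e-11.
[H^+] = sqrt(Ka x [C2H5NH3+]) = sqrt(1.56e-11 x 0.1111) = 1.32e-6 M.
pH = -log(1.32e-6) = 5.88.

5.88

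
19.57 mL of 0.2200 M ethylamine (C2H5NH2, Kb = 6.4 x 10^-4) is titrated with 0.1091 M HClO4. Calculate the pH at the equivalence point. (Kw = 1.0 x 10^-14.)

n(C2H5NH2) = 0.2200 x 0.01957 = 0.004305 mol; V(HClO4) at equivalence = 0.004305/0.1091 = 0.03946 L.
At equivalence the base is fully converted to C2H5NH3+; total volume = 0.05903 L, so [C2H5NH3+] = 0.004305/0.05903 = 0.07293 M.
Ka(C2H5NH3+) = Kw/Kb = 1.0e-14 / 6.4 x 10^-4 = 1.56e-11.
[H^+] = sqrt(Ka x [C2H5NH3+]) = sqrt(1.56e-11 x 0.07293) = 1.07e-6 M.
pH = -log(1.07e-6) = 5.97.

5.97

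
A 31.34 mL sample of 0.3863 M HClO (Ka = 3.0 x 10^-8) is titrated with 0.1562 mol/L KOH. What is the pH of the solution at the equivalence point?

10.28

n(HClO) = 0.3863 x 0.03134 = 0.01211 mol; V(KOH) at equivalence = 0.01211/0.1562 = 0.07751 L.
At equivalence all the acid is converted to ClO-; total volume = 0.03134 + 0.07751 = 0.1088 L, so [ClO-] = 0.01211/0.1088 = 0.1112 M.
Kb = Kw/Ka = 1.0e-14 / 3.0 x 10^-8 = 3.33e-7.
[OH^-] = sqrt(Kb x [ClO-]) = sqrt(3.33e-7 x 0.1112) = 0.000193 M.
pOH = 3.72, so pH = 14.00 - 3.72 = 10.28.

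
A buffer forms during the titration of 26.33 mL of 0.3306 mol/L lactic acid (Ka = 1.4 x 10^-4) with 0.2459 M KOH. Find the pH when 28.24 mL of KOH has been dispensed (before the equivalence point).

4.45

Initial n(HC3H5O3) = 0.3306 x 0.02633 = 0.008705 mol.
n(KOH) added = 0.2459 x 0.02824 = 0.006944 mol, converting that many moles of HC3H5O3 to C3H5O3-.
Remaining n(HC3H5O3) = 0.001760 mol; n(C3H5O3-) = 0.006944 mol.
By Henderson-Hasselbalch, pH = pKa + log([A^-]/[HA]) = 3.85 + log(0.006944/0.001760) = 3.85 + (+0.60) = 4.45.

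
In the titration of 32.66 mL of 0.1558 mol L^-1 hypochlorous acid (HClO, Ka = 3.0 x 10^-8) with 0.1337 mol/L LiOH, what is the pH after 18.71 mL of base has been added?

Initial n(HClO) = 0.1558 x 0.03266 = 0.005088 mol.
n(LiOH) added = 0.1337 x 0.01871 = 0.002502 mol, converting that many moles of HClO to ClO-.
Remaining n(HClO) = 0.002587 mol; n(ClO-) = 0.002502 mol.
By Henderson-Hasselbalch, pH = pKa + log([A^-]/[HA]) = 7.52 + log(0.002502/0.002587) = 7.52 + (-0.01) = 7.51.

7.51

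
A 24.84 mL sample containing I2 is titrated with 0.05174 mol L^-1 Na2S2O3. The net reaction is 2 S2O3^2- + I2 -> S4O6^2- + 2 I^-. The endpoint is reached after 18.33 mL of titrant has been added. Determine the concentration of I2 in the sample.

n(Na2S2O3) = 0.05174 x 0.01833 = 0.0009484 mol.
From the balanced equation, 2 mol Na2S2O3 reacts with 1 mol I2, so n(I2) = 0.0009484 x 1/2 = 0.0004742 mol.
[I2] = 0.0004742 / 0.02484 L = 0.0191 M.

0.0191 M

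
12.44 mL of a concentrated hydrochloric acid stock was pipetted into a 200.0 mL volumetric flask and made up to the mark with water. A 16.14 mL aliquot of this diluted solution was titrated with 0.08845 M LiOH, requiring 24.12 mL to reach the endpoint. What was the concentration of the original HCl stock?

n(LiOH) = 0.08845 x 0.02412 = 0.002133 mol.
n(HCl) in the aliquot = 0.002133 mol.
[diluted HCl] = 0.002133 / 0.01614 = 0.1322 M.
Dilution factor = 200.0/12.44 = 16.08, so [stock] = 0.1322 x 16.08 = 2.13 M.

2.13 M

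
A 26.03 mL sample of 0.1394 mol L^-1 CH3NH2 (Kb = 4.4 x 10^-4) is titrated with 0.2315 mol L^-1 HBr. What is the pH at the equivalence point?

5.85

n(CH3NH2) = 0.1394 x 0.02603 = 0.003629 mol; V(HBr) at equivalence = 0.003629/0.2315 = 0.01567 L.
At equivalence the base is fully converted to CH3NH3+; total volume = 0.04170 L, so [CH3NH3+] = 0.003629/0.04170 = 0.08701 M.
Ka(CH3NH3+) = Kw/Kb = 1.0e-14 / 4.4 x 10^-4 = 2.27e-11.
[H^+] = sqrt(Ka x [CH3NH3+]) = sqrt(2.27e-11 x 0.08701) = 1.41e-6 M.
pH = -log(1.41e-6) = 5.85.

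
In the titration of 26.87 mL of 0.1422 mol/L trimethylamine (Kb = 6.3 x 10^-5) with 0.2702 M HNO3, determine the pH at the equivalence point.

5.42

n((CH3)3N) = 0.1422 x 0.02687 = 0.003821 mol; V(HNO3) at equivalence = 0.003821/0.2702 = 0.01414 L.
At equivalence the base is fully converted to (CH3)3NH+; total volume = 0.04101 L, so [(CH3)3NH+] = 0.003821/0.04101 = 0.09317 M.
Ka((CH3)3NH+) = Kw/Kb = 1.0e-14 / 6.3 x 10^-5 = 1.59e-10.
[H^+] = sqrt(Ka x [(CH3)3NH+]) = sqrt(1.59e-10 x 0.09317) = 3.85e-6 M.
pH = -log(3.85e-6) = 5.42.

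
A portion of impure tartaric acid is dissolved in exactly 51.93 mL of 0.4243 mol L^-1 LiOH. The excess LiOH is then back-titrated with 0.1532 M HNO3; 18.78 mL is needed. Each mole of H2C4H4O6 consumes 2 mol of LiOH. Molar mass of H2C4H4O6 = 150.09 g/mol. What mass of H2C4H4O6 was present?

Total n(LiOH) added = 0.4243 x 0.05193 = 0.02203 mol.
n(HNO3) used = 0.1532 x 0.01878 = 0.002877 mol, which equals the excess n(LiOH).
So n(LiOH) consumed by the sample = 0.02203 - 0.002877 = 0.01916 mol.
n(H2C4H4O6) = 0.01916 / 2 = 0.009578 mol.
mass = 0.009578 mol x 150.09 g/mol = 1.44 g.

1.44 g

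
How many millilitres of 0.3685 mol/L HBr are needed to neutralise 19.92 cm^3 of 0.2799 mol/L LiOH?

n(LiOH) = 0.2799 mol/L x 0.01992 L = 0.005576 mol.
At equivalence n(HBr) = n(LiOH) = 0.005576 mol.
V(HBr) = 0.005576 / 0.3685 = 0.01513 L = 15.1 mL.

15.1 mL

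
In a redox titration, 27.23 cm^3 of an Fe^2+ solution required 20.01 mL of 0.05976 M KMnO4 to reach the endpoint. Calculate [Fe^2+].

0.220 M

n(KMnO4) = 0.05976 x 0.02001 = 0.001196 mol.
From the balanced equation, 1 mol KMnO4 reacts with 5 mol Fe^2+, so n(Fe^2+) = 0.001196 x 5/1 = 0.005979 mol.
[Fe^2+] = 0.005979 / 0.02723 L = 0.220 M.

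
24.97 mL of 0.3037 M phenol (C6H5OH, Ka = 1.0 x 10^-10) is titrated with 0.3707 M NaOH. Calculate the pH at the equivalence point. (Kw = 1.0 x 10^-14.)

11.61

n(C6H5OH) = 0.3037 x 0.02497 = 0.007583 mol; V(NaOH) at equivalence = 0.007583/0.3707 = 0.02046 L.
At equivalence all the acid is converted to C6H5O-; total volume = 0.02497 + 0.02046 = 0.04543 L, so [C6H5O-] = 0.007583/0.04543 = 0.1669 M.
Kb = Kw/Ka = 1.0e-14 / 1.0 x 10^-10 = 0.000100.
[OH^-] = sqrt(Kb x [C6H5O-]) = sqrt(0.000100 x 0.1669) = 0.00409 M.
pOH = 2.39, so pH = 14.00 - 2.39 = 11.61.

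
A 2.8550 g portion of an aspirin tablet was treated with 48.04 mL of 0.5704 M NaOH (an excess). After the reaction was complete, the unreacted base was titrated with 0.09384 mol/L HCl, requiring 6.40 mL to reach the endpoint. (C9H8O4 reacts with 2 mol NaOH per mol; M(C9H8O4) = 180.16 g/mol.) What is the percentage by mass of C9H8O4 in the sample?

84.6%

Total n(NaOH) added = 0.5704 x 0.04804 = 0.02740 mol.
n(HCl) used = 0.09384 x 0.006400 = 0.0006006 mol, which equals the excess n(NaOH).
So n(NaOH) consumed by the sample = 0.02740 - 0.0006006 = 0.02680 mol.
n(C9H8O4) = 0.02680 / 2 = 0.01340 mol.
mass C9H8O4 = 0.01340 x 180.16 = 2.414 g, so %C9H8O4 = 2.414/2.8550 x 100 = 84.6%.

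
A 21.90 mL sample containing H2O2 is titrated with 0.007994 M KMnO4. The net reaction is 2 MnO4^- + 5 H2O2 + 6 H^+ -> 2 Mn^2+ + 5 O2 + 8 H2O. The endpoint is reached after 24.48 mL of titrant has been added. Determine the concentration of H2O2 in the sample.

n(KMnO4) = 0.007994 x 0.02448 = 0.0001957 mol.
From the balanced equation, 2 mol KMnO4 reacts with 5 mol H2O2, so n(H2O2) = 0.0001957 x 5/2 = 0.0004892 mol.
[H2O2] = 0.0004892 / 0.02190 L = 0.0223 M.

0.0223 M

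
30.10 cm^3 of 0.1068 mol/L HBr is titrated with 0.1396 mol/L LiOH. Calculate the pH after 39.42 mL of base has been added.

12.52

n(acid) = 0.1068 x 0.03010 = 0.003215 mol; n(LiOH) added = 0.1396 x 0.03942 = 0.005503 mol.
Base is in excess by 0.005503 - 0.003215 = 0.002288 mol in a total volume of 0.06952 L.
[OH^-] = 0.002288/0.06952 = 0.03292 M, so pOH = 1.48 and pH = 14.00 - 1.48 = 12.52.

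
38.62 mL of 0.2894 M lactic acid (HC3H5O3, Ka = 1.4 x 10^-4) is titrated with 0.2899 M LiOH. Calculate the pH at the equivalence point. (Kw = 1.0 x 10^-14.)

8.51

n(HC3H5O3) = 0.2894 x 0.03862 = 0.01118 mol; V(LiOH) at equivalence = 0.01118/0.2899 = 0.03855 L.
At equivalence all the acid is converted to C3H5O3-; total volume = 0.03862 + 0.03855 = 0.07717 L, so [C3H5O3-] = 0.01118/0.07717 = 0.1448 M.
Kb = Kw/Ka = 1.0e-14 / 1.4 x 10^-4 = 7.14e-11.
[OH^-] = sqrt(Kb x [C3H5O3-]) = sqrt(7.14e-11 x 0.1448) = 3.22e-6 M.
pOH = 5.49, so pH = 14.00 - 5.49 = 8.51.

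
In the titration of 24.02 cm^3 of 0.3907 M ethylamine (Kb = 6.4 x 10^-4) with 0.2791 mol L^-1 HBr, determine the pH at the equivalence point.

n(C2H5NH2) = 0.3907 x 0.02402 = 0.009385 mol; V(HBr) at equivalence = 0.009385/0.2791 = 0.03362 L.
At equivalence the base is fully converted to C2H5NH3+; total volume = 0.05764 L, so [C2H5NH3+] = 0.009385/0.05764 = 0.1628 M.
Ka(C2H5NH3+) = Kw/Kb = 1.0e-14 / 6.4 x 10^-4 = 1.56e-11.
[H^+] = sqrt(Ka x [C2H5NH3+]) = sqrt(1.56e-11 x 0.1628) = 1.59e-6 M.
pH = -log(1.59e-6) = 5.80.

5.80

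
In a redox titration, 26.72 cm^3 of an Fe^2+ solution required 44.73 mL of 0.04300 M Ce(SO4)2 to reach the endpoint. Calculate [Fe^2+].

n(Ce(SO4)2) = 0.04300 x 0.04473 = 0.001923 mol.
From the balanced equation, 1 mol Ce(SO4)2 reacts with 1 mol Fe^2+, so n(Fe^2+) = 0.001923 x 1/1 = 0.001923 mol.
[Fe^2+] = 0.001923 / 0.02672 L = 0.0720 M.

0.0720 M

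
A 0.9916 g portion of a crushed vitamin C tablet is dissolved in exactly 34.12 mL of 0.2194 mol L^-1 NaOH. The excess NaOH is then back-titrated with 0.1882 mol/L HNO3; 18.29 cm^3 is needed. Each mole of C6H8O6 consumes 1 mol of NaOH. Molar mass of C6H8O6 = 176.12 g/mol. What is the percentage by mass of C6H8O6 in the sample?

71.8%

Total n(NaOH) added = 0.2194 x 0.03412 = 0.007486 mol.
n(HNO3) used = 0.1882 x 0.01829 = 0.003442 mol, which equals the excess n(NaOH).
So n(NaOH) consumed by the sample = 0.007486 - 0.003442 = 0.004044 mol.
n(C6H8O6) = 0.004044 / 1 = 0.004044 mol.
mass C6H8O6 = 0.004044 x 176.12 = 0.7122 g, so %C6H8O6 = 0.7122/0.9916 x 100 = 71.8%.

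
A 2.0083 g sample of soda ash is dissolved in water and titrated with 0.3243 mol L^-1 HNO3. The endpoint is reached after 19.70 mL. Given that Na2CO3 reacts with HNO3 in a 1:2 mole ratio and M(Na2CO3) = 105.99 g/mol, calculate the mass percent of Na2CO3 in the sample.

n(HNO3) = 0.3243 x 0.01970 = 0.006389 mol.
n(Na2CO3) = 0.006389 / 2 = 0.003194 mol.
mass of Na2CO3 = 0.003194 x 105.99 = 0.3386 g.
% purity = 0.3386 / 2.0083 x 100 = 16.9%.

16.9%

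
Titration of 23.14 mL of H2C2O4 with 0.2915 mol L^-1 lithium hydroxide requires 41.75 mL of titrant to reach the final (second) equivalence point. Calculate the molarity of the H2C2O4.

n(LiOH) = 0.2915 x 0.04175 = 0.01217 mol.
At the final (second) equivalence point, 2 mol OH^- react per mol H2C2O4, so n(H2C2O4) = 0.01217 / 2 = 0.006085 mol.
[H2C2O4] = 0.006085 / 0.02314 L = 0.263 M.

0.263 M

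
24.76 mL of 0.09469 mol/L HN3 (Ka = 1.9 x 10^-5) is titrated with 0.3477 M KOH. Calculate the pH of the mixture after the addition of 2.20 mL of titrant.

4.41

Initial n(HN3) = 0.09469 x 0.02476 = 0.002345 mol.
n(KOH) added = 0.3477 x 0.002200 = 0.0007649 mol, converting that many moles of HN3 to N3-.
Remaining n(HN3) = 0.001580 mol; n(N3-) = 0.0007649 mol.
By Henderson-Hasselbalch, pH = pKa + log([A^-]/[HA]) = 4.72 + log(0.0007649/0.001580) = 4.72 + (-0.31) = 4.41.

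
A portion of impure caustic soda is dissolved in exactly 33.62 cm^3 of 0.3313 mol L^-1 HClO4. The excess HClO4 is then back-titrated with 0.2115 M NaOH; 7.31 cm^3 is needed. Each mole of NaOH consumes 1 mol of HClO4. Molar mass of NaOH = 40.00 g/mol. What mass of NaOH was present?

Total n(HClO4) added = 0.3313 x 0.03362 = 0.01114 mol.
n(NaOH) used = 0.2115 x 0.007310 = 0.001546 mol, which equals the excess n(HClO4).
So n(HClO4) consumed by the sample = 0.01114 - 0.001546 = 0.009592 mol.
n(NaOH) = 0.009592 / 1 = 0.009592 mol.
mass = 0.009592 mol x 40.00 g/mol = 0.384 g.

0.384 g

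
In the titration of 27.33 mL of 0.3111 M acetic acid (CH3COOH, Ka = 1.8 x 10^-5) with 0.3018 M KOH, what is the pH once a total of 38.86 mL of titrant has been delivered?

n(acid) = 0.3111 x 0.02733 = 0.008502 mol; n(KOH) added = 0.3018 x 0.03886 = 0.01173 mol.
Base is in excess by 0.01173 - 0.008502 = 0.003226 mol in a total volume of 0.06619 L.
[OH^-] = 0.003226/0.06619 = 0.04873 M, so pOH = 1.31 and pH = 14.00 - 1.31 = 12.69.

12.69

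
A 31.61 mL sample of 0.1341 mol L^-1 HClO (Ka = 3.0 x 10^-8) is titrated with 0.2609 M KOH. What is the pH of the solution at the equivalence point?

n(HClO) = 0.1341 x 0.03161 = 0.004239 mol; V(KOH) at equivalence = 0.004239/0.2609 = 0.01625 L.
At equivalence all the acid is converted to ClO-; total volume = 0.03161 + 0.01625 = 0.04786 L, so [ClO-] = 0.004239/0.04786 = 0.08857 M.
Kb = Kw/Ka = 1.0e-14 / 3.0 x 10^-8 = 3.33e-7.
[OH^-] = sqrt(Kb x [ClO-]) = sqrt(3.33e-7 x 0.08857) = 0.000172 M.
pOH = 3.76, so pH = 14.00 - 3.76 = 10.24.

10.24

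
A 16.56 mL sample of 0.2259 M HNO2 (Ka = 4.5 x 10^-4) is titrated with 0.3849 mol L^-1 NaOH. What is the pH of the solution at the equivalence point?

8.25

n(HNO2) = 0.2259 x 0.01656 = 0.003741 mol; V(NaOH) at equivalence = 0.003741/0.3849 = 0.009719 L.
At equivalence all the acid is converted to NO2-; total volume = 0.01656 + 0.009719 = 0.02628 L, so [NO2-] = 0.003741/0.02628 = 0.1424 M.
Kb = Kw/Ka = 1.0e-14 / 4.5 x 10^-4 = 2.22e-11.
[OH^-] = sqrt(Kb x [NO2-]) = sqrt(2.22e-11 x 0.1424) = 1.78e-6 M.
pOH = 5.75, so pH = 14.00 - 5.75 = 8.25.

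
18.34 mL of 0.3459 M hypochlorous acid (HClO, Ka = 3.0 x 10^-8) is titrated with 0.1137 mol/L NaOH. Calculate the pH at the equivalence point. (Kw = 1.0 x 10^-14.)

10.23

n(HClO) = 0.3459 x 0.01834 = 0.006344 mol; V(NaOH) at equivalence = 0.006344/0.1137 = 0.05579 L.
At equivalence all the acid is converted to ClO-; total volume = 0.01834 + 0.05579 = 0.07413 L, so [ClO-] = 0.006344/0.07413 = 0.08557 M.
Kb = Kw/Ka = 1.0e-14 / 3.0 x 10^-8 = 3.33e-7.
[OH^-] = sqrt(Kb x [ClO-]) = sqrt(3.33e-7 x 0.08557) = 0.000169 M.
pOH = 3.77, so pH = 14.00 - 3.77 = 10.23.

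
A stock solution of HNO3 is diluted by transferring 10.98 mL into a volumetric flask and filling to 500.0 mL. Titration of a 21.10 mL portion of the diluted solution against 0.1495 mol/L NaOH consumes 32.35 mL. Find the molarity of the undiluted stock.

n(NaOH) = 0.1495 x 0.03235 = 0.004836 mol.
n(HNO3) in the aliquot = 0.004836 mol.
[diluted HNO3] = 0.004836 / 0.02110 = 0.2292 M.
Dilution factor = 500.0/10.98 = 45.54, so [stock] = 0.2292 x 45.54 = 10.4 M.

10.4 M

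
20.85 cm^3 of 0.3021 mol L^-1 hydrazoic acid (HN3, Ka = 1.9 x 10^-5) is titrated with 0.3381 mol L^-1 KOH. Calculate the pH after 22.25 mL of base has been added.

12.45

n(acid) = 0.3021 x 0.02085 = 0.006299 mol; n(KOH) added = 0.3381 x 0.02225 = 0.007523 mol.
Base is in excess by 0.007523 - 0.006299 = 0.001224 mol in a total volume of 0.04310 L.
[OH^-] = 0.001224/0.04310 = 0.02840 M, so pOH = 1.55 and pH = 14.00 - 1.55 = 12.45.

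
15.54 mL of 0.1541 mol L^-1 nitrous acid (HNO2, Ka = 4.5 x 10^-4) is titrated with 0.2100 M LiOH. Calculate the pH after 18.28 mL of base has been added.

n(acid) = 0.1541 x 0.01554 = 0.002395 mol; n(LiOH) added = 0.2100 x 0.01828 = 0.003839 mol.
Base is in excess by 0.003839 - 0.002395 = 0.001444 mol in a total volume of 0.03382 L.
[OH^-] = 0.001444/0.03382 = 0.04270 M, so pOH = 1.37 and pH = 14.00 - 1.37 = 12.63.

12.63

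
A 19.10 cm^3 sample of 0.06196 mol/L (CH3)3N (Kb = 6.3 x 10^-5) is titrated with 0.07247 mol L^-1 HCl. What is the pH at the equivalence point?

5.64

n((CH3)3N) = 0.06196 x 0.01910 = 0.001183 mol; V(HCl) at equivalence = 0.001183/0.07247 = 0.01633 L.
At equivalence the base is fully converted to (CH3)3NH+; total volume = 0.03543 L, so [(CH3)3NH+] = 0.001183/0.03543 = 0.03340 M.
Ka((CH3)3NH+) = Kw/Kb = 1.0e-14 / 6.3 x 10^-5 = 1.59e-10.
[H^+] = sqrt(Ka x [(CH3)3NH+]) = sqrt(1.59e-10 x 0.03340) = 2.30e-6 M.
pH = -log(2.30e-6) = 5.64.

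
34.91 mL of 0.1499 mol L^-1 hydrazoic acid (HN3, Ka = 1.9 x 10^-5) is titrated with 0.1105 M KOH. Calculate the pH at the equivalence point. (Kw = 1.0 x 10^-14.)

8.76

n(HN3) = 0.1499 x 0.03491 = 0.005233 mol; V(KOH) at equivalence = 0.005233/0.1105 = 0.04736 L.
At equivalence all the acid is converted to N3-; total volume = 0.03491 + 0.04736 = 0.08227 L, so [N3-] = 0.005233/0.08227 = 0.06361 M.
Kb = Kw/Ka = 1.0e-14 / 1.9 x 10^-5 = 5.26e-10.
[OH^-] = sqrt(Kb x [N3-]) = sqrt(5.26e-10 x 0.06361) = 5.79e-6 M.
pOH = 5.24, so pH = 14.00 - 5.24 = 8.76.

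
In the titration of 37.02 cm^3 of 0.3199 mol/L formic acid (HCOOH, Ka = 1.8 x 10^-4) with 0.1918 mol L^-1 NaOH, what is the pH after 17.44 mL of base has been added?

3.34

Initial n(HCOOH) = 0.3199 x 0.03702 = 0.01184 mol.
n(NaOH) added = 0.1918 x 0.01744 = 0.003345 mol, converting that many moles of HCOOH to HCOO-.
Remaining n(HCOOH) = 0.008498 mol; n(HCOO-) = 0.003345 mol.
By Henderson-Hasselbalch, pH = pKa + log([A^-]/[HA]) = 3.74 + log(0.003345/0.008498) = 3.74 + (-0.40) = 3.34.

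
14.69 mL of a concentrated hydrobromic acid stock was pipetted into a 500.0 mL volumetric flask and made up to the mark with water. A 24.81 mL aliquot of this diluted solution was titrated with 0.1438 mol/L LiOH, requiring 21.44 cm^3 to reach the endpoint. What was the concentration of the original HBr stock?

4.23 M

n(LiOH) = 0.1438 x 0.02144 = 0.003083 mol.
n(HBr) in the aliquot = 0.003083 mol.
[diluted HBr] = 0.003083 / 0.02481 = 0.1243 M.
Dilution factor = 500.0/14.69 = 34.04, so [stock] = 0.1243 x 34.04 = 4.23 M.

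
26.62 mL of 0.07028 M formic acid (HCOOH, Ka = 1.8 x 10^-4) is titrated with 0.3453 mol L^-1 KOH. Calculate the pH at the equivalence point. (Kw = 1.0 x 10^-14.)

8.26

n(HCOOH) = 0.07028 x 0.02662 = 0.001871 mol; V(KOH) at equivalence = 0.001871/0.3453 = 0.005418 L.
At equivalence all the acid is converted to HCOO-; total volume = 0.02662 + 0.005418 = 0.03204 L, so [HCOO-] = 0.001871/0.03204 = 0.05839 M.
Kb = Kw/Ka = 1.0e-14 / 1.8 x 10^-4 = 5.56e-11.
[OH^-] = sqrt(Kb x [HCOO-]) = sqrt(5.56e-11 x 0.05839) = 1.80e-6 M.
pOH = 5.74, so pH = 14.00 - 5.74 = 8.26.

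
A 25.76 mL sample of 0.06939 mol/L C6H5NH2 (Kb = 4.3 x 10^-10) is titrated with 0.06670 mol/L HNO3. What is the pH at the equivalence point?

3.05

n(C6H5NH2) = 0.06939 x 0.02576 = 0.001787 mol; V(HNO3) at equivalence = 0.001787/0.06670 = 0.02680 L.
At equivalence the base is fully converted to C6H5NH3+; total volume = 0.05256 L, so [C6H5NH3+] = 0.001787/0.05256 = 0.03401 M.
Ka(C6H5NH3+) = Kw/Kb = 1.0e-14 / 4.3 x 10^-10 = 2.33e-5.
[H^+] = sqrt(Ka x [C6H5NH3+]) = sqrt(2.33e-5 x 0.03401) = 0.000889 M.
pH = -log(0.000889) = 3.05.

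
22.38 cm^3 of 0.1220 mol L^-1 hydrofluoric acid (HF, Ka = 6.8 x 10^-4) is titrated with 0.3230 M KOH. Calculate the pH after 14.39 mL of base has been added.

n(acid) = 0.1220 x 0.02238 = 0.002730 mol; n(KOH) added = 0.3230 x 0.01439 = 0.004648 mol.
Base is in excess by 0.004648 - 0.002730 = 0.001918 mol in a total volume of 0.03677 L.
[OH^-] = 0.001918/0.03677 = 0.05215 M, so pOH = 1.28 and pH = 14.00 - 1.28 = 12.72.

12.72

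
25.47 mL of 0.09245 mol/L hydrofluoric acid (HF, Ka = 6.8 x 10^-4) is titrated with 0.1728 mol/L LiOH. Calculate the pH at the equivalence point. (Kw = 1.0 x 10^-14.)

n(HF) = 0.09245 x 0.02547 = 0.002355 mol; V(LiOH) at equivalence = 0.002355/0.1728 = 0.01363 L.
At equivalence all the acid is converted to F-; total volume = 0.02547 + 0.01363 = 0.03910 L, so [F-] = 0.002355/0.03910 = 0.06023 M.
Kb = Kw/Ka = 1.0e-14 / 6.8 x 10^-4 = 1.47e-11.
[OH^-] = sqrt(Kb x [F-]) = sqrt(1.47e-11 x 0.06023) = 9.41e-7 M.
pOH = 6.03, so pH = 14.00 - 6.03 = 7.97.

7.97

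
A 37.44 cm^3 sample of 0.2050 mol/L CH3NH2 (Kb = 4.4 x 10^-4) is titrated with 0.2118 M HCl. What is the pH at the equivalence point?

5.81

n(CH3NH2) = 0.2050 x 0.03744 = 0.007675 mol; V(HCl) at equivalence = 0.007675/0.2118 = 0.03624 L.
At equivalence the base is fully converted to CH3NH3+; total volume = 0.07368 L, so [CH3NH3+] = 0.007675/0.07368 = 0.1042 M.
Ka(CH3NH3+) = Kw/Kb = 1.0e-14 / 4.4 x 10^-4 = 2.27e-11.
[H^+] = sqrt(Ka x [CH3NH3+]) = sqrt(2.27e-11 x 0.1042) = 1.54e-6 M.
pH = -log(1.54e-6) = 5.81.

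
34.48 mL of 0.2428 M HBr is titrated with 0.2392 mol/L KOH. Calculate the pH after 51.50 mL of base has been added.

n(acid) = 0.2428 x 0.03448 = 0.008372 mol; n(KOH) added = 0.2392 x 0.05150 = 0.01232 mol.
Base is in excess by 0.01232 - 0.008372 = 0.003947 mol in a total volume of 0.08598 L.
[OH^-] = 0.003947/0.08598 = 0.04591 M, so pOH = 1.34 and pH = 14.00 - 1.34 = 12.66.

12.66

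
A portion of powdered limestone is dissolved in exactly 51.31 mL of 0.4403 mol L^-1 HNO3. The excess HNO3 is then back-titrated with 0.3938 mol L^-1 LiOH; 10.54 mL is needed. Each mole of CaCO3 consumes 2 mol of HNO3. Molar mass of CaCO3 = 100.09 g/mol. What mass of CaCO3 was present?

Total n(HNO3) added = 0.4403 x 0.05131 = 0.02259 mol.
n(LiOH) used = 0.3938 x 0.01054 = 0.004151 mol, which equals the excess n(HNO3).
So n(HNO3) consumed by the sample = 0.02259 - 0.004151 = 0.01844 mol.
n(CaCO3) = 0.01844 / 2 = 0.009221 mol.
mass = 0.009221 mol x 100.09 g/mol = 0.923 g.

0.923 g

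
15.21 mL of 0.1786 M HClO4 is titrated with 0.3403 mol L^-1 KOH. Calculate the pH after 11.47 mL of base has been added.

n(acid) = 0.1786 x 0.01521 = 0.002717 mol; n(KOH) added = 0.3403 x 0.01147 = 0.003903 mol.
Base is in excess by 0.003903 - 0.002717 = 0.001187 mol in a total volume of 0.02668 L.
[OH^-] = 0.001187/0.02668 = 0.04448 M, so pOH = 1.35 and pH = 14.00 - 1.35 = 12.65.

12.65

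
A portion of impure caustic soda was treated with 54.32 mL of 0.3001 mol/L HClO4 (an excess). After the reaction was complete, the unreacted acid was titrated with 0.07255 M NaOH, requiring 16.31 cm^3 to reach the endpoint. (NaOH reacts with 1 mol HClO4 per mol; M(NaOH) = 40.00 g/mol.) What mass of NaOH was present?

0.605 g

Total n(HClO4) added = 0.3001 x 0.05432 = 0.01630 mol.
n(NaOH) used = 0.07255 x 0.01631 = 0.001183 mol, which equals the excess n(HClO4).
So n(HClO4) consumed by the sample = 0.01630 - 0.001183 = 0.01512 mol.
n(NaOH) = 0.01512 / 1 = 0.01512 mol.
mass = 0.01512 mol x 40.00 g/mol = 0.605 g.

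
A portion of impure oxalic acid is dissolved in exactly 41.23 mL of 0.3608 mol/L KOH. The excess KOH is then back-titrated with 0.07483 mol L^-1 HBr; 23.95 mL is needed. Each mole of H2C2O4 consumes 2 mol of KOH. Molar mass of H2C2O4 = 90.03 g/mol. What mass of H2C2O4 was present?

Total n(KOH) added = 0.3608 x 0.04123 = 0.01488 mol.
n(HBr) used = 0.07483 x 0.02395 = 0.001792 mol, which equals the excess n(KOH).
So n(KOH) consumed by the sample = 0.01488 - 0.001792 = 0.01308 mol.
n(H2C2O4) = 0.01308 / 2 = 0.006542 mol.
mass = 0.006542 mol x 90.03 g/mol = 0.589 g.

0.589 g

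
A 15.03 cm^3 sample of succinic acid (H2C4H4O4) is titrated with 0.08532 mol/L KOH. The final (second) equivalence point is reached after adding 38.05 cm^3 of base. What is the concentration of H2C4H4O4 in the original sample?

n(KOH) = 0.08532 x 0.03805 = 0.003246 mol.
At the final (second) equivalence point, 2 mol OH^- react per mol H2C4H4O4, so n(H2C4H4O4) = 0.003246 / 2 = 0.001623 mol.
[H2C4H4O4] = 0.001623 / 0.01503 L = 0.108 M.

0.108 M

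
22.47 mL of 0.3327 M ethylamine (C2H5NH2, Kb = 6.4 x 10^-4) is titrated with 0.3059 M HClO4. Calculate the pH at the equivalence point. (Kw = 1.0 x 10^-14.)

n(C2H5NH2) = 0.3327 x 0.02247 = 0.007476 mol; V(HClO4) at equivalence = 0.007476/0.3059 = 0.02444 L.
At equivalence the base is fully converted to C2H5NH3+; total volume = 0.04691 L, so [C2H5NH3+] = 0.007476/0.04691 = 0.1594 M.
Ka(C2H5NH3+) = Kw/Kb = 1.0e-14 / 6.4 x 10^-4 = 1.56e-11.
[H^+] = sqrt(Ka x [C2H5NH3+]) = sqrt(1.56e-11 x 0.1594) = 1.58e-6 M.
pH = -log(1.58e-6) = 5.80.

5.80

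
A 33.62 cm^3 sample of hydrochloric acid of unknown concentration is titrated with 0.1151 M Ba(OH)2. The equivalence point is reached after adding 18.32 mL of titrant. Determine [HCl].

0.125 M

n(Ba(OH)2) delivered = 0.1151 x 0.01832 = 0.002109 mol.
The reaction is 2 HCl + 1 Ba(OH)2, so n(HCl) = 0.002109 x 2/1 = 0.004217 mol.
[HCl] = 0.004217 mol / 0.03362 L = 0.125 M.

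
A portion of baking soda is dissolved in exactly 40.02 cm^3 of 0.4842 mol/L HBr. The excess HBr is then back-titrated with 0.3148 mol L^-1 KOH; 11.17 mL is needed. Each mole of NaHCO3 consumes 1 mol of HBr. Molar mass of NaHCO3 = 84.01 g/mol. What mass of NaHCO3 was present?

Total n(HBr) added = 0.4842 x 0.04002 = 0.01938 mol.
n(KOH) used = 0.3148 x 0.01117 = 0.003516 mol, which equals the excess n(HBr).
So n(HBr) consumed by the sample = 0.01938 - 0.003516 = 0.01586 mol.
n(NaHCO3) = 0.01586 / 1 = 0.01586 mol.
mass = 0.01586 mol x 84.01 g/mol = 1.33 g.

1.33 g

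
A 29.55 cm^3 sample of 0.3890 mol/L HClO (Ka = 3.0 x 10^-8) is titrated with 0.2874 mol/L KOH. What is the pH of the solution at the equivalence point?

n(HClO) = 0.3890 x 0.02955 = 0.01149 mol; V(KOH) at equivalence = 0.01149/0.2874 = 0.04000 L.
At equivalence all the acid is converted to ClO-; total volume = 0.02955 + 0.04000 = 0.06955 L, so [ClO-] = 0.01149/0.06955 = 0.1653 M.
Kb = Kw/Ka = 1.0e-14 / 3.0 x 10^-8 = 3.33e-7.
[OH^-] = sqrt(Kb x [ClO-]) = sqrt(3.33e-7 x 0.1653) = 0.000235 M.
pOH = 3.63, so pH = 14.00 - 3.63 = 10.37.

10.37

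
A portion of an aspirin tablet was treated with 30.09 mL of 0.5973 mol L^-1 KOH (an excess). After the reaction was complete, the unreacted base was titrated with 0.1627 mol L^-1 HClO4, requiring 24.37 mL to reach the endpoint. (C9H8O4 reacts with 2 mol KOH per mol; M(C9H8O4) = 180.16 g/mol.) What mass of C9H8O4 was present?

1.26 g

Total n(KOH) added = 0.5973 x 0.03009 = 0.01797 mol.
n(HClO4) used = 0.1627 x 0.02437 = 0.003965 mol, which equals the excess n(KOH).
So n(KOH) consumed by the sample = 0.01797 - 0.003965 = 0.01401 mol.
n(C9H8O4) = 0.01401 / 2 = 0.007004 mol.
mass = 0.007004 mol x 180.16 g/mol = 1.26 g.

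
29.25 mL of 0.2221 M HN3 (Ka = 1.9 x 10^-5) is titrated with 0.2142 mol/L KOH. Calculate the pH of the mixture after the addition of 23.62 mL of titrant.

5.27

Initial n(HN3) = 0.2221 x 0.02925 = 0.006496 mol.
n(KOH) added = 0.2142 x 0.02362 = 0.005059 mol, converting that many moles of HN3 to N3-.
Remaining n(HN3) = 0.001437 mol; n(N3-) = 0.005059 mol.
By Henderson-Hasselbalch, pH = pKa + log([A^-]/[HA]) = 4.72 + log(0.005059/0.001437) = 4.72 + (+0.55) = 5.27.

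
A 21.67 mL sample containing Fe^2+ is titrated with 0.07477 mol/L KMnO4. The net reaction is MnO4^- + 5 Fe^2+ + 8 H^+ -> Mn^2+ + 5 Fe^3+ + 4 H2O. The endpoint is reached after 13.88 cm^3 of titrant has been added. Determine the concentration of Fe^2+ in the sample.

n(KMnO4) = 0.07477 x 0.01388 = 0.001038 mol.
From the balanced equation, 1 mol KMnO4 reacts with 5 mol Fe^2+, so n(Fe^2+) = 0.001038 x 5/1 = 0.005189 mol.
[Fe^2+] = 0.005189 / 0.02167 L = 0.239 M.

0.239 M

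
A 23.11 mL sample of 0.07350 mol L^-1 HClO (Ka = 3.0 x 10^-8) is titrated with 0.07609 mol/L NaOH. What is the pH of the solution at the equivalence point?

n(HClO) = 0.07350 x 0.02311 = 0.001699 mol; V(NaOH) at equivalence = 0.001699/0.07609 = 0.02232 L.
At equivalence all the acid is converted to ClO-; total volume = 0.02311 + 0.02232 = 0.04543 L, so [ClO-] = 0.001699/0.04543 = 0.03739 M.
Kb = Kw/Ka = 1.0e-14 / 3.0 x 10^-8 = 3.33e-7.
[OH^-] = sqrt(Kb x [ClO-]) = sqrt(3.33e-7 x 0.03739) = 0.000112 M.
pOH = 3.95, so pH = 14.00 - 3.95 = 10.05.

10.05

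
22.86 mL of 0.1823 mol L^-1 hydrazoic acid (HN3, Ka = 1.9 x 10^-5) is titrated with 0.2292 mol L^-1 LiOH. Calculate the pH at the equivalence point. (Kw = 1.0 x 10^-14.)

8.86

n(HN3) = 0.1823 x 0.02286 = 0.004167 mol; V(LiOH) at equivalence = 0.004167/0.2292 = 0.01818 L.
At equivalence all the acid is converted to N3-; total volume = 0.02286 + 0.01818 = 0.04104 L, so [N3-] = 0.004167/0.04104 = 0.1015 M.
Kb = Kw/Ka = 1.0e-14 / 1.9 x 10^-5 = 5.26e-10.
[OH^-] = sqrt(Kb x [N3-]) = sqrt(5.26e-10 x 0.1015) = 7.31e-6 M.
pOH = 5.14, so pH = 14.00 - 5.14 = 8.86.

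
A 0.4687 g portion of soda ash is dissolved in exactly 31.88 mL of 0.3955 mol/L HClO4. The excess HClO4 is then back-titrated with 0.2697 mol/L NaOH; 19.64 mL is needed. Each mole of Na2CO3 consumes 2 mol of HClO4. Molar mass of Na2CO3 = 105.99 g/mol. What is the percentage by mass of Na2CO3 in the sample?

82.7%

Total n(HClO4) added = 0.3955 x 0.03188 = 0.01261 mol.
n(NaOH) used = 0.2697 x 0.01964 = 0.005297 mol, which equals the excess n(HClO4).
So n(HClO4) consumed by the sample = 0.01261 - 0.005297 = 0.007312 mol.
n(Na2CO3) = 0.007312 / 2 = 0.003656 mol.
mass Na2CO3 = 0.003656 x 105.99 = 0.3875 g, so %Na2CO3 = 0.3875/0.4687 x 100 = 82.7%.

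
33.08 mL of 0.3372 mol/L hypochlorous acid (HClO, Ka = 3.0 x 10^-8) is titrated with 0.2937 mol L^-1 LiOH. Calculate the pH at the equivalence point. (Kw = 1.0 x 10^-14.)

n(HClO) = 0.3372 x 0.03308 = 0.01115 mol; V(LiOH) at equivalence = 0.01115/0.2937 = 0.03798 L.
At equivalence all the acid is converted to ClO-; total volume = 0.03308 + 0.03798 = 0.07106 L, so [ClO-] = 0.01115/0.07106 = 0.1570 M.
Kb = Kw/Ka = 1.0e-14 / 3.0 x 10^-8 = 3.33e-7.
[OH^-] = sqrt(Kb x [ClO-]) = sqrt(3.33e-7 x 0.1570) = 0.000229 M.
pOH = 3.64, so pH = 14.00 - 3.64 = 10.36.

10.36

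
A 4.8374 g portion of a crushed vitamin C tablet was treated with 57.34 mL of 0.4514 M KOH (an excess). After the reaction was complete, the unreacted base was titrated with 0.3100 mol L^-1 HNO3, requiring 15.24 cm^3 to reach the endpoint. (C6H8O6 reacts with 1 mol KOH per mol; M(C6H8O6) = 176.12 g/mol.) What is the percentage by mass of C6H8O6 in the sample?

Total n(KOH) added = 0.4514 x 0.05734 = 0.02588 mol.
n(HNO3) used = 0.3100 x 0.01524 = 0.004724 mol, which equals the excess n(KOH).
So n(KOH) consumed by the sample = 0.02588 - 0.004724 = 0.02116 mol.
n(C6H8O6) = 0.02116 / 1 = 0.02116 mol.
mass C6H8O6 = 0.02116 x 176.12 = 3.727 g, so %C6H8O6 = 3.727/4.8374 x 100 = 77.0%.

77.0%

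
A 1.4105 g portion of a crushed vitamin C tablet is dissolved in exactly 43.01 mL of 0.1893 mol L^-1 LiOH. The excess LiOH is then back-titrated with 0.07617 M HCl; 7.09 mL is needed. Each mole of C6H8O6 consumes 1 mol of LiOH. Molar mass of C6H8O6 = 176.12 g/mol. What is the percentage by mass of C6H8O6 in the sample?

94.9%

Total n(LiOH) added = 0.1893 x 0.04301 = 0.008142 mol.
n(HCl) used = 0.07617 x 0.007090 = 0.0005400 mol, which equals the excess n(LiOH).
So n(LiOH) consumed by the sample = 0.008142 - 0.0005400 = 0.007602 mol.
n(C6H8O6) = 0.007602 / 1 = 0.007602 mol.
mass C6H8O6 = 0.007602 x 176.12 = 1.339 g, so %C6H8O6 = 1.339/1.4105 x 100 = 94.9%.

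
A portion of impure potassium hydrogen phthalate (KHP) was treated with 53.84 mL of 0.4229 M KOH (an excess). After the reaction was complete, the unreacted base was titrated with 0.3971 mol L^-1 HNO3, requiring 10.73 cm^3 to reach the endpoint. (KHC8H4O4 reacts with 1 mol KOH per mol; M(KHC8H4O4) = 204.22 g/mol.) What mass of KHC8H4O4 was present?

Total n(KOH) added = 0.4229 x 0.05384 = 0.02277 mol.
n(HNO3) used = 0.3971 x 0.01073 = 0.004261 mol, which equals the excess n(KOH).
So n(KOH) consumed by the sample = 0.02277 - 0.004261 = 0.01851 mol.
n(KHC8H4O4) = 0.01851 / 1 = 0.01851 mol.
mass = 0.01851 mol x 204.22 g/mol = 3.78 g.

3.78 g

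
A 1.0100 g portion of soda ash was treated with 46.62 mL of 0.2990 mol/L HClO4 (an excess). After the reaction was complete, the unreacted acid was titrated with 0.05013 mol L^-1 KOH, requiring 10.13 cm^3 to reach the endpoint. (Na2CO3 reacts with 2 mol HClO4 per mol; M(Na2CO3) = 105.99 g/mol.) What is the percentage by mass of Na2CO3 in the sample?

70.5%

Total n(HClO4) added = 0.2990 x 0.04662 = 0.01394 mol.
n(KOH) used = 0.05013 x 0.01013 = 0.0005078 mol, which equals the excess n(HClO4).
So n(HClO4) consumed by the sample = 0.01394 - 0.0005078 = 0.01343 mol.
n(Na2CO3) = 0.01343 / 2 = 0.006716 mol.
mass Na2CO3 = 0.006716 x 105.99 = 0.7118 g, so %Na2CO3 = 0.7118/1.0100 x 100 = 70.5%.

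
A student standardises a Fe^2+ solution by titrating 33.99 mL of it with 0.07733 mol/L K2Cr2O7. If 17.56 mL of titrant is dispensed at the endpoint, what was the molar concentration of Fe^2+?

0.240 M

n(K2Cr2O7) = 0.07733 x 0.01756 = 0.001358 mol.
From the balanced equation, 1 mol K2Cr2O7 reacts with 6 mol Fe^2+, so n(Fe^2+) = 0.001358 x 6/1 = 0.008147 mol.
[Fe^2+] = 0.008147 / 0.03399 L = 0.240 M.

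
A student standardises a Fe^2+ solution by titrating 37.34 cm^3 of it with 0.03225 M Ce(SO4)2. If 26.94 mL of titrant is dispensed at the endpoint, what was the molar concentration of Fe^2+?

0.0233 M

n(Ce(SO4)2) = 0.03225 x 0.02694 = 0.0008688 mol.
From the balanced equation, 1 mol Ce(SO4)2 reacts with 1 mol Fe^2+, so n(Fe^2+) = 0.0008688 x 1/1 = 0.0008688 mol.
[Fe^2+] = 0.0008688 / 0.03734 L = 0.0233 M.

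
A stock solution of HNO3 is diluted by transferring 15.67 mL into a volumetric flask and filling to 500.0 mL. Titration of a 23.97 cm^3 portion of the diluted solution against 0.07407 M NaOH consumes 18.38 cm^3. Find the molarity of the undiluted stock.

1.81 M

n(NaOH) = 0.07407 x 0.01838 = 0.001361 mol.
n(HNO3) in the aliquot = 0.001361 mol.
[diluted HNO3] = 0.001361 / 0.02397 = 0.05680 M.
Dilution factor = 500.0/15.67 = 31.91, so [stock] = 0.05680 x 31.91 = 1.81 M.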